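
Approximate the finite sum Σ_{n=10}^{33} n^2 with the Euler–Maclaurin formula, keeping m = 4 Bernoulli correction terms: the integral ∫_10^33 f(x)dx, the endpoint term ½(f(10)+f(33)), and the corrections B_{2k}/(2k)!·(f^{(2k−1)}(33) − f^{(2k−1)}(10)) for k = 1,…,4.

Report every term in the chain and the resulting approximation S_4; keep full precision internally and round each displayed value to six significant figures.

Integral: ∫_10^33 x^2 dx = 11645.7.
Boundary: ½(f(10) + f(33)) = ½(100.000 + 1089.00) = 594.500.
Integral + boundary = 12240.2.
Order-1 term: 1/12 · (66.0000 − 20.0000) = 3.83333.
After k=1: 12244.0.
Order-2 term: −1/720 · (0.00000 − 0.00000) = 0.00000.
After k=2: 12244.0.
Order-3 term: 1/30240 · (0.00000 − 0.00000) = 0.00000.
After k=3: 12244.0.
Order-4 term: −1/1209600 · (0.00000 − 0.00000) = 0.00000.

S_4 ≈ 12244.0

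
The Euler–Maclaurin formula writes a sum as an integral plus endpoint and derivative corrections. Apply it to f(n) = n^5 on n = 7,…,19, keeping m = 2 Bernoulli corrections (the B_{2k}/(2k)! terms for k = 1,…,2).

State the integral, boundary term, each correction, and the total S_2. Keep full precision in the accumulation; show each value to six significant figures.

Integral: ∫_7^19 x^5 dx = 7.82137e+06.
Boundary: ½(f(7) + f(19)) = ½(16807.0 + 2.47610e+06) = 1.24645e+06.
Integral + boundary = 9.06782e+06.
k=1: B_{2}/(2)! × [f^{(1)}(19) − f^{(1)}(7)] = 1/12 × (651605 − 12005.0) = 53300.0.
Partial sum through k=1: 9.12112e+06.
k=2: B_{4}/(4)! × [f^{(3)}(19) − f^{(3)}(7)] = −1/720 × (21660.0 − 2940.00) = -26.0000.

S_2 ≈ 9.12110e+06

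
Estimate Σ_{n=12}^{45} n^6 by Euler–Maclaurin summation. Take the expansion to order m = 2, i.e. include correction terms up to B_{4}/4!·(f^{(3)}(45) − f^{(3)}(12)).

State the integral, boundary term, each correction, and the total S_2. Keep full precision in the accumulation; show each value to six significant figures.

S_2 ≈ 5.76217e+10

Integral: ∫_12^45 x^6 dx = 5.33762e+10.
Endpoint term: (f(12) + f(45))/2 = (2.98598e+06 + 8.30377e+09)/2 = 4.15338e+09.
So far: 5.75296e+10.
k=1: B_{2}/(2)! × [f^{(1)}(45) − f^{(1)}(12)] = 1/12 × (1.10717e+09 − 1.49299e+06) = 9.21396e+07.
Running total after k=1: 5.76217e+10.
k=2: B_{4}/(4)! × [f^{(3)}(45) − f^{(3)}(12)] = −1/720 × (1.09350e+07 − 207360) = -14899.5.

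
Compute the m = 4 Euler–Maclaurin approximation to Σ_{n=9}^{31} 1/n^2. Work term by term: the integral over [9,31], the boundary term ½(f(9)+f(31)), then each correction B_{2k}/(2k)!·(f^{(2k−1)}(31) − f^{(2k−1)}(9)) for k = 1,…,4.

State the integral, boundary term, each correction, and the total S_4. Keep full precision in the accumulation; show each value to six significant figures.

∫_9^31 1/x^2 dx evaluates to 0.0788530.
Boundary: ½(f(9) + f(31)) = ½(0.0123457 + 0.00104058) = 0.00669313.
So far: 0.0855462.
k=1: B_{2}/(2)! × [f^{(1)}(31) − f^{(1)}(9)] = 1/12 × (-6.71344e-05 − (-0.00274348)) = 0.000223029.
Partial sum through k=1: 0.0857692.
k=2: B_{4}/(4)! × [f^{(3)}(31) − f^{(3)}(9)] = −1/720 × (-8.38306e-07 − (-0.000406442)) = -5.63339e-07.
Partial sum through k=2: 0.0857686.
k=3: B_{6}/(6)! × [f^{(5)}(31) − f^{(5)}(9)] = 1/30240 × (-2.61698e-08 − (-0.000150534)) = 4.97711e-09.
Partial sum through k=3: 0.0857686.
k=4: B_{8}/(8)! × [f^{(7)}(31) − f^{(7)}(9)] = −1/1209600 × (-1.52498e-09 − (-0.000104073)) = -8.60379e-11.

S_4 ≈ 0.0857686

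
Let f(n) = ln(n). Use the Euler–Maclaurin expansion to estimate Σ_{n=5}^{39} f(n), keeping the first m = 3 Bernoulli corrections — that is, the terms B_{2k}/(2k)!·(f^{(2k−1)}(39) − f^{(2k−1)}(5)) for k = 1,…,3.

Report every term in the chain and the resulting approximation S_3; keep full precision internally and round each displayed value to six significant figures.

S_3 ≈ 103.454

Integral: ∫_5^39 ln(x) dx = 100.832.
Boundary: ½(f(5) + f(39)) = ½(1.60944 + 3.66356) = 2.63650.
Integral + boundary = 103.468.
Order-1 term: 1/12 · (0.0256410 − 0.200000) = -0.0145299.
Running total after k=1: 103.454.
Order-2 term: −1/720 · (3.37160e-05 − 0.0160000) = 2.21754e-05.
Running total after k=2: 103.454.
Order-3 term: 1/30240 · (2.66004e-07 − 0.00768000) = -2.53959e-07.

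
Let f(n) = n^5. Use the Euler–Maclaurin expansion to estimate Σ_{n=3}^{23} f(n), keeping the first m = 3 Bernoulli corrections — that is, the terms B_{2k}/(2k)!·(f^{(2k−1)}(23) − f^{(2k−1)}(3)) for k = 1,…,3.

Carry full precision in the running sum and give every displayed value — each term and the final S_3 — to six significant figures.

S_3 ≈ 2.80073e+07

∫_3^23 x^5 dx evaluates to 2.46725e+07.
½[f(3) + f(23)] = ½[243.000 + 6.43634e+06] = 3.21829e+06.
Running total after boundary: 2.78908e+07.
Order-1 term: 1/12 · (1.39920e+06 − 405.000) = 116567.
Running total after k=1: 2.80074e+07.
Order-2 term: −1/720 · (31740.0 − 540.000) = -43.3333.
Running total after k=2: 2.80073e+07.
Order-3 term: 1/30240 · (120.000 − 120.000) = 0.00000.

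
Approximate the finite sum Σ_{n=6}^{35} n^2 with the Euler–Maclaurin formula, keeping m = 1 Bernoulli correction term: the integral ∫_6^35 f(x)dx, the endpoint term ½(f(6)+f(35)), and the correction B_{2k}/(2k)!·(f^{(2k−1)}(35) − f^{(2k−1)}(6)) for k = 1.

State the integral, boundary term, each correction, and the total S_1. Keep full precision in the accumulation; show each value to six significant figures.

S_1 ≈ 14855.0

The integral term ∫_6^35 x^2 dx = 14219.7.
Boundary: ½(f(6) + f(35)) = ½(36.0000 + 1225.00) = 630.500.
So far: 14850.2.
Order-1 term: 1/12 · (70.0000 − 12.0000) = 4.83333.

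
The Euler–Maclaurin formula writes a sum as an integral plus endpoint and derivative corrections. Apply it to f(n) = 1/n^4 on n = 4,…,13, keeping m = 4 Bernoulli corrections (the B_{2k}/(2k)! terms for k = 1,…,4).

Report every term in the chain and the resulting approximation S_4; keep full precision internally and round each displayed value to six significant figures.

Integral: ∫_4^13 1/x^4 dx = 0.00505661.
Boundary: ½(f(4) + f(13)) = ½(0.00390625 + 3.50128e-05) = 0.00197063.
Running total after boundary: 0.00702724.
k=1: B_{2}/(2)! × [f^{(1)}(13) − f^{(1)}(4)] = 1/12 × (-1.07732e-05 − (-0.00390625)) = 0.000324623.
Partial sum through k=1: 0.00735187.
k=2: B_{4}/(4)! × [f^{(3)}(13) − f^{(3)}(4)] = −1/720 × (-1.91240e-06 − (-0.00732422)) = -1.01699e-05.
Partial sum through k=2: 0.00734170.
k=3: B_{6}/(6)! × [f^{(5)}(13) − f^{(5)}(4)] = 1/30240 × (-6.33693e-07 − (-0.0256348)) = 8.47690e-07.
Partial sum through k=3: 0.00734254.
k=4: B_{8}/(8)! × [f^{(7)}(13) − f^{(7)}(4)] = −1/1209600 × (-3.37470e-07 − (-0.144196)) = -1.19209e-07.

S_4 ≈ 0.00734242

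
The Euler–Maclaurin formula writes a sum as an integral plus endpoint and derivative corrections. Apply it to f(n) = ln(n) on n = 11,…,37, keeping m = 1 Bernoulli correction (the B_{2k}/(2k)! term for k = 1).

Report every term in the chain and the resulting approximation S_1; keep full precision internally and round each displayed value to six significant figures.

∫_11^37 ln(x) dx evaluates to 81.2271.
Endpoint term: (f(11) + f(37))/2 = (2.39790 + 3.61092)/2 = 3.00441.
Integral + boundary = 84.2315.
Order-1 term: 1/12 · (0.0270270 − 0.0909091) = -0.00532351.

S_1 ≈ 84.2262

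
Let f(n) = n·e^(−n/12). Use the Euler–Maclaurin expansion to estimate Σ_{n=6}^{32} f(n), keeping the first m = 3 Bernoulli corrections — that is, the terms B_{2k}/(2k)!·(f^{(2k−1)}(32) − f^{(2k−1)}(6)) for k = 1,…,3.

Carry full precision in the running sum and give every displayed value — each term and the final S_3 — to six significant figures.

∫_6^32 x·e^(−x/12) dx evaluates to 94.3234.
Endpoint term: (f(6) + f(32))/2 = (3.63918 + 2.22347)/2 = 2.93133.
Running total after boundary: 97.2547.
Order-1 term: 1/12 · (-0.115806 − 0.303265) = -0.0349226.
Running total after k=1: 97.2198.
Order-2 term: −1/720 · (0.000160841 − 0.0105300) = 1.44017e-05.
Running total after k=2: 97.2198.
Order-3 term: 1/30240 · (7.81868e-06 − 0.000131626) = -4.09414e-09.

S_3 ≈ 97.2198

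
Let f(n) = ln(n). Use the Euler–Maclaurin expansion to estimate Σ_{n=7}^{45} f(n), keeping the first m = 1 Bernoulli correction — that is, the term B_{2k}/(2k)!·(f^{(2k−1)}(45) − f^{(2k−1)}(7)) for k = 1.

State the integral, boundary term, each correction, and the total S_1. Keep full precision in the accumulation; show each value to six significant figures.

S_1 ≈ 122.545

The integral term ∫_7^45 ln(x) dx = 119.678.
½[f(7) + f(45)] = ½[1.94591 + 3.80666] = 2.87629.
Running total after boundary: 122.555.
k=1: B_{2}/(2)! × [f^{(1)}(45) − f^{(1)}(7)] = 1/12 × (0.0222222 − 0.142857) = -0.0100529.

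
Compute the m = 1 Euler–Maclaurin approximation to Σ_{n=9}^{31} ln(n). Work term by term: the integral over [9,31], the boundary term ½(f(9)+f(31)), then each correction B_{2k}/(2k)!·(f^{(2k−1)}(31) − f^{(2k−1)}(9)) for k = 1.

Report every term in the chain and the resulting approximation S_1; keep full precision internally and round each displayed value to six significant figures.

The integral term ∫_9^31 ln(x) dx = 64.6786.
½[f(9) + f(31)] = ½[2.19722 + 3.43399] = 2.81561.
Integral + boundary = 67.4942.
k=1: B_{2}/(2)! × [f^{(1)}(31) − f^{(1)}(9)] = 1/12 × (0.0322581 − 0.111111) = -0.00657109.

S_1 ≈ 67.4876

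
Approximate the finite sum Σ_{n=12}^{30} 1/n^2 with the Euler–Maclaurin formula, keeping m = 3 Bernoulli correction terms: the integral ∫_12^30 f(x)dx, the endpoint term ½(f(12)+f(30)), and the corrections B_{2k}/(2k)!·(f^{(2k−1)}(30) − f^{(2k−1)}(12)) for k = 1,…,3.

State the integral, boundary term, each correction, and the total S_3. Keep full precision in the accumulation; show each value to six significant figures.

S_3 ≈ 0.0541179

Integral: ∫_12^30 1/x^2 dx = 0.0500000.
Boundary: ½(f(12) + f(30)) = ½(0.00694444 + 0.00111111) = 0.00402778.
So far: 0.0540278.
k=1: B_{2}/(2)! × [f^{(1)}(30) − f^{(1)}(12)] = 1/12 × (-7.40741e-05 − (-0.00115741)) = 9.02778e-05.
After k=1: 0.0541181.
k=2: B_{4}/(4)! × [f^{(3)}(30) − f^{(3)}(12)] = −1/720 × (-9.87654e-07 − (-9.64506e-05)) = -1.32587e-07.
After k=2: 0.0541179.
k=3: B_{6}/(6)! × [f^{(5)}(30) − f^{(5)}(12)] = 1/30240 × (-3.29218e-08 − (-2.00939e-05)) = 6.63391e-10.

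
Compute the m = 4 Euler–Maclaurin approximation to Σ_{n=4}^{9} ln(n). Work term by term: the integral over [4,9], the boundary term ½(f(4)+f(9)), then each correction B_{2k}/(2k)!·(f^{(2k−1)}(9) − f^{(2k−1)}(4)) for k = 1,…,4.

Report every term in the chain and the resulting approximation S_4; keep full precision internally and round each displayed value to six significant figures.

The integral term ∫_4^9 ln(x) dx = 9.22984.
Endpoint term: (f(4) + f(9))/2 = (1.38629 + 2.19722)/2 = 1.79176.
So far: 11.0216.
Correction k=1: B_{2}/2! · (f^{(1)}(9) − f^{(1)}(4)) = 1/12 · (0.111111 − 0.250000) = -0.0115741.
Partial sum through k=1: 11.0100.
Correction k=2: B_{4}/4! · (f^{(3)}(9) − f^{(3)}(4)) = −1/720 · (0.00274348 − 0.0312500) = 3.95924e-05.
Partial sum through k=2: 11.0101.
Correction k=3: B_{6}/6! · (f^{(5)}(9) − f^{(5)}(4)) = 1/30240 · (0.000406442 − 0.0234375) = -7.61609e-07.
Partial sum through k=3: 11.0101.
Correction k=4: B_{8}/8! · (f^{(7)}(9) − f^{(7)}(4)) = −1/1209600 · (0.000150534 − 0.0439453) = 3.62060e-08.

S_4 ≈ 11.0101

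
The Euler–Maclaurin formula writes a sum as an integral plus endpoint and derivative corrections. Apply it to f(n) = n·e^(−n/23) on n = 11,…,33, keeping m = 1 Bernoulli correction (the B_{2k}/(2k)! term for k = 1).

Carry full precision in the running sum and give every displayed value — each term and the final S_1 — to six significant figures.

Integral: ∫_11^33 x·e^(−x/23) dx = 177.972.
Endpoint term: (f(11) + f(33))/2 = (6.81847 + 7.85952)/2 = 7.33899.
Integral + boundary = 185.311.
k=1: B_{2}/(2)! × [f^{(1)}(33) − f^{(1)}(11)] = 1/12 × (-0.103551 − 0.323405) = -0.0355797.

S_1 ≈ 185.275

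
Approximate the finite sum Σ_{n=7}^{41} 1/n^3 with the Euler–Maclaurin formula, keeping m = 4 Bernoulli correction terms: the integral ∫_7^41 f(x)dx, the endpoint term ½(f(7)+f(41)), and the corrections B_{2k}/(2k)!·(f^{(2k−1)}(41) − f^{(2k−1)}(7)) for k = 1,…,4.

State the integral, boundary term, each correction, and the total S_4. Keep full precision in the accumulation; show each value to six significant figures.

S_4 ≈ 0.0114750

Integral: ∫_7^41 1/x^3 dx = 0.00990664.
Boundary: ½(f(7) + f(41)) = ½(0.00291545 + 1.45094e-05) = 0.00146498.
Integral + boundary = 0.0113716.
Order-1 term: 1/12 · (-1.06166e-06 − (-0.00124948)) = 0.000104035.
Running total after k=1: 0.0114757.
Order-2 term: −1/720 · (-1.26313e-08 − (-0.000509992)) = -7.08304e-07.
Running total after k=2: 0.0114749.
Order-3 term: 1/30240 · (-3.15595e-10 − (-0.000437136)) = 1.44555e-08.
Running total after k=3: 0.0114750.
Order-4 term: −1/1209600 · (-1.35174e-11 − (-0.000642322)) = -5.31020e-10.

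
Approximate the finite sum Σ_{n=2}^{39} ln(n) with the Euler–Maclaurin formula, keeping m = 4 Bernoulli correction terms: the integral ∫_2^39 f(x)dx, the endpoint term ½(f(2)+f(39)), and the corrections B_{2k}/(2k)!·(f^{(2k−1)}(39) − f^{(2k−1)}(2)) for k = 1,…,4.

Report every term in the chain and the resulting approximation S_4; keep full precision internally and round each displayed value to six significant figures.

S_4 ≈ 106.632

Integral: ∫_2^39 ln(x) dx = 104.493.
½[f(2) + f(39)] = ½[0.693147 + 3.66356] = 2.17835.
Integral + boundary = 106.671.
Correction k=1: B_{2}/2! · (f^{(1)}(39) − f^{(1)}(2)) = 1/12 · (0.0256410 − 0.500000) = -0.0395299.
Partial sum through k=1: 106.631.
Correction k=2: B_{4}/4! · (f^{(3)}(39) − f^{(3)}(2)) = −1/720 · (3.37160e-05 − 0.250000) = 0.000347175.
Partial sum through k=2: 106.632.
Correction k=3: B_{6}/6! · (f^{(5)}(39) − f^{(5)}(2)) = 1/30240 · (2.66004e-07 − 0.750000) = -2.48016e-05.
Partial sum through k=3: 106.632.
Correction k=4: B_{8}/8! · (f^{(7)}(39) − f^{(7)}(2)) = −1/1209600 · (5.24663e-09 − 5.62500) = 4.65030e-06.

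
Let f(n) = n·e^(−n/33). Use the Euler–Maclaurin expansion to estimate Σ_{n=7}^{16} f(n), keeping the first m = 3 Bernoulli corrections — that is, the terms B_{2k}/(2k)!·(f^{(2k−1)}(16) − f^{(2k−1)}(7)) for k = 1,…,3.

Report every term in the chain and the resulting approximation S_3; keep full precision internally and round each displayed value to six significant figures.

Integral: ∫_7^16 x·e^(−x/33) dx = 71.9707.
½[f(7) + f(16)] = ½[5.66207 + 9.85265] = 7.75736.
So far: 79.7281.
Correction k=1: B_{2}/2! · (f^{(1)}(16) − f^{(1)}(7)) = 1/12 · (0.317225 − 0.637289) = -0.0266720.
After k=1: 79.7014.
Correction k=2: B_{4}/4! · (f^{(3)}(16) − f^{(3)}(7)) = −1/720 · (0.00142223 − 0.00207073) = 9.00694e-07.
After k=2: 79.7014.
Correction k=3: B_{6}/6! · (f^{(5)}(16) − f^{(5)}(7)) = 1/30240 · (2.34450e-06 − 3.26561e-06) = -3.04601e-11.

S_3 ≈ 79.7014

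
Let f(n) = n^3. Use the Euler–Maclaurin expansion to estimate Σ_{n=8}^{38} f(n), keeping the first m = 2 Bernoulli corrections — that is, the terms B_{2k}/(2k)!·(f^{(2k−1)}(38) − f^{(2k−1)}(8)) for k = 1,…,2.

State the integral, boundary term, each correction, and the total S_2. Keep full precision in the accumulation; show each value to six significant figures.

The integral term ∫_8^38 x^3 dx = 520260.
Boundary: ½(f(8) + f(38)) = ½(512.000 + 54872.0) = 27692.0.
Integral + boundary = 547952.
k=1: B_{2}/(2)! × [f^{(1)}(38) − f^{(1)}(8)] = 1/12 × (4332.00 − 192.000) = 345.000.
After k=1: 548297.
k=2: B_{4}/(4)! × [f^{(3)}(38) − f^{(3)}(8)] = −1/720 × (6.00000 − 6.00000) = 0.00000.

S_2 ≈ 548297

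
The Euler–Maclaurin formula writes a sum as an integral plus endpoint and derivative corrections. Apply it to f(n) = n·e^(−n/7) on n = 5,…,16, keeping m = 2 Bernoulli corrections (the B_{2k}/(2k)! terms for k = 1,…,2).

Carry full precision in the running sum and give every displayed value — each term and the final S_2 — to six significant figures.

Integral: ∫_5^16 x·e^(−x/7) dx = 24.7476.
Endpoint term: (f(5) + f(16))/2 = (2.44771 + 1.62722)/2 = 2.03747.
Running total after boundary: 26.7850.
Correction k=1: B_{2}/2! · (f^{(1)}(16) − f^{(1)}(5)) = 1/12 · (-0.130759 − 0.139869) = -0.0225523.
Partial sum through k=1: 26.7625.
Correction k=2: B_{4}/4! · (f^{(3)}(16) − f^{(3)}(5)) = −1/720 · (0.00148253 − 0.0228358) = 2.96573e-05.

S_2 ≈ 26.7625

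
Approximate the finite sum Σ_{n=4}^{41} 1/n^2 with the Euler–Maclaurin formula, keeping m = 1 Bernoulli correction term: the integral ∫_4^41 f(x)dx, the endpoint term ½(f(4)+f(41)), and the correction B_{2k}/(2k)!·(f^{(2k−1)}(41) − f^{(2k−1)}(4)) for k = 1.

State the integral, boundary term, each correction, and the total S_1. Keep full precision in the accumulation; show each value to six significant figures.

∫_4^41 1/x^2 dx evaluates to 0.225610.
½[f(4) + f(41)] = ½[0.0625000 + 0.000594884] = 0.0315474.
Running total after boundary: 0.257157.
k=1: B_{2}/(2)! × [f^{(1)}(41) − f^{(1)}(4)] = 1/12 × (-2.90187e-05 − (-0.0312500)) = 0.00260175.

S_1 ≈ 0.259759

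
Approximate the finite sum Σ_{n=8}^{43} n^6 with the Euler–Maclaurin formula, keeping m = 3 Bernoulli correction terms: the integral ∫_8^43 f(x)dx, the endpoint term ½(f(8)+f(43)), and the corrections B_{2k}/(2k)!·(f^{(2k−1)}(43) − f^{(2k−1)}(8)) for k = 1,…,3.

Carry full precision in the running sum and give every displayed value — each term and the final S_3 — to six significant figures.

The integral term ∫_8^43 x^6 dx = 3.88309e+10.
½[f(8) + f(43)] = ½[262144 + 6.32136e+09] = 3.16081e+09.
So far: 4.19917e+10.
Order-1 term: 1/12 · (8.82051e+08 − 196608) = 7.34878e+07.
Partial sum through k=1: 4.20652e+10.
Order-2 term: −1/720 · (9.54084e+06 − 61440.0) = -13165.8.
Partial sum through k=2: 4.20652e+10.
Order-3 term: 1/30240 · (30960.0 − 5760.00) = 0.833333.

S_3 ≈ 4.20652e+10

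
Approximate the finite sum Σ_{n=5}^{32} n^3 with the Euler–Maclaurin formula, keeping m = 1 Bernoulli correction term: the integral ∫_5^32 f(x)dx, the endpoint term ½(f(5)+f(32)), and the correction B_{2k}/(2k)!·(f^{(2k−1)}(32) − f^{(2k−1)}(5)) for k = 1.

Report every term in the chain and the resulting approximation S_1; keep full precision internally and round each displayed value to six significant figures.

∫_5^32 x^3 dx evaluates to 261988.
½[f(5) + f(32)] = ½[125.000 + 32768.0] = 16446.5.
Integral + boundary = 278434.
k=1: B_{2}/(2)! × [f^{(1)}(32) − f^{(1)}(5)] = 1/12 × (3072.00 − 75.0000) = 249.750.

S_1 ≈ 278684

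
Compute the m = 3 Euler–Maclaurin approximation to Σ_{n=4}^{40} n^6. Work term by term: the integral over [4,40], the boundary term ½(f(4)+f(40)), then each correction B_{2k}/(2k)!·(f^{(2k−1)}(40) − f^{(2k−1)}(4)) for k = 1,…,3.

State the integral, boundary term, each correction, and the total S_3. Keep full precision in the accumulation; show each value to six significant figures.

Integral: ∫_4^40 x^6 dx = 2.34057e+10.
Endpoint term: (f(4) + f(40))/2 = (4096.00 + 4.09600e+09)/2 = 2.04800e+09.
Running total after boundary: 2.54537e+10.
Correction k=1: B_{2}/2! · (f^{(1)}(40) − f^{(1)}(4)) = 1/12 · (6.14400e+08 − 6144.00) = 5.11995e+07.
After k=1: 2.55049e+10.
Correction k=2: B_{4}/4! · (f^{(3)}(40) − f^{(3)}(4)) = −1/720 · (7.68000e+06 − 7680.00) = -10656.0.
After k=2: 2.55049e+10.
Correction k=3: B_{6}/6! · (f^{(5)}(40) − f^{(5)}(4)) = 1/30240 · (28800.0 − 2880.00) = 0.857143.

S_3 ≈ 2.55049e+10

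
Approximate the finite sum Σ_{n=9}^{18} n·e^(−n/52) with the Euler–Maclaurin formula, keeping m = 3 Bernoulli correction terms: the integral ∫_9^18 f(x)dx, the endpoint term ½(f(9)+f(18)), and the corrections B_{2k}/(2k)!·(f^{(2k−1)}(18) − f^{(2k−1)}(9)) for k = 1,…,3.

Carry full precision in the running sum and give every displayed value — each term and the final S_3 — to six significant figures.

The integral term ∫_9^18 x·e^(−x/52) dx = 92.9340.
Boundary: ½(f(9) + f(18)) = ½(7.56966 + 12.7333) = 10.1515.
Integral + boundary = 103.085.
Correction k=1: B_{2}/2! · (f^{(1)}(18) − f^{(1)}(9)) = 1/12 · (0.462533 − 0.695503) = -0.0194141.
Partial sum through k=1: 103.066.
Correction k=2: B_{4}/4! · (f^{(3)}(18) − f^{(3)}(9)) = −1/720 · (0.000694283 − 0.000879308) = 2.56979e-07.
Partial sum through k=2: 103.066.
Correction k=3: B_{6}/6! · (f^{(5)}(18) − f^{(5)}(9)) = 1/30240 · (4.50263e-07 − 5.55253e-07) = -3.47189e-12.

S_3 ≈ 103.066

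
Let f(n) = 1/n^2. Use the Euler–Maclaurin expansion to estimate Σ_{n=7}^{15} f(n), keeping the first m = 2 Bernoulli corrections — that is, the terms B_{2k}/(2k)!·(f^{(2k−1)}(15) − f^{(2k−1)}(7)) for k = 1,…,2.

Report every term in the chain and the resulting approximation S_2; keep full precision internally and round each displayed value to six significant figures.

S_2 ≈ 0.0890514

The integral term ∫_7^15 1/x^2 dx = 0.0761905.
Endpoint term: (f(7) + f(15))/2 = (0.0204082 + 0.00444444)/2 = 0.0124263.
So far: 0.0886168.
Order-1 term: 1/12 · (-0.000592593 − (-0.00583090)) = 0.000436526.
After k=1: 0.0890533.
Order-2 term: −1/720 · (-3.16049e-05 − (-0.00142798)) = -1.93940e-06.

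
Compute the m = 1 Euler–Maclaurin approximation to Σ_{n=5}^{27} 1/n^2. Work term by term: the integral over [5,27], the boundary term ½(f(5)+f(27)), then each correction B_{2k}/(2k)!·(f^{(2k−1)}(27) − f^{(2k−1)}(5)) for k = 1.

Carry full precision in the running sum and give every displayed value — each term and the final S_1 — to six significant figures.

S_1 ≈ 0.184974

The integral term ∫_5^27 1/x^2 dx = 0.162963.
Endpoint term: (f(5) + f(27))/2 = (0.0400000 + 0.00137174)/2 = 0.0206859.
So far: 0.183649.
Order-1 term: 1/12 · (-0.000101611 − (-0.0160000)) = 0.00132487.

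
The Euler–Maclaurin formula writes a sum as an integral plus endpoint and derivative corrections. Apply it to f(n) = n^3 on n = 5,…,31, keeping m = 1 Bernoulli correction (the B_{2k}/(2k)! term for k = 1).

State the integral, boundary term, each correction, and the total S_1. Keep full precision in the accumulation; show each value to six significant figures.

Integral: ∫_5^31 x^3 dx = 230724.
½[f(5) + f(31)] = ½[125.000 + 29791.0] = 14958.0.
Running total after boundary: 245682.
Order-1 term: 1/12 · (2883.00 − 75.0000) = 234.000.

S_1 ≈ 245916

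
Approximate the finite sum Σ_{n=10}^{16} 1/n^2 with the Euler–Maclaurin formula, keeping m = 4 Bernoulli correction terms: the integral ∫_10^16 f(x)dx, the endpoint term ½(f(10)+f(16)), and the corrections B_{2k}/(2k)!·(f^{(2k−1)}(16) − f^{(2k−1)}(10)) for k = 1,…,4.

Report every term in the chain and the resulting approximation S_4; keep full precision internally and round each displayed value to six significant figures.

S_4 ≈ 0.0445788

The integral term ∫_10^16 1/x^2 dx = 0.0375000.
Boundary: ½(f(10) + f(16)) = ½(0.0100000 + 0.00390625) = 0.00695313.
Running total after boundary: 0.0444531.
Order-1 term: 1/12 · (-0.000488281 − (-0.00200000)) = 0.000125977.
Running total after k=1: 0.0445791.
Order-2 term: −1/720 · (-2.28882e-05 − (-0.000240000)) = -3.01544e-07.
Running total after k=2: 0.0445788.
Order-3 term: 1/30240 · (-2.68221e-06 − (-7.20000e-05)) = 2.29225e-09.
Running total after k=3: 0.0445788.
Order-4 term: −1/1209600 · (-5.86733e-07 − (-4.03200e-05)) = -3.28483e-11.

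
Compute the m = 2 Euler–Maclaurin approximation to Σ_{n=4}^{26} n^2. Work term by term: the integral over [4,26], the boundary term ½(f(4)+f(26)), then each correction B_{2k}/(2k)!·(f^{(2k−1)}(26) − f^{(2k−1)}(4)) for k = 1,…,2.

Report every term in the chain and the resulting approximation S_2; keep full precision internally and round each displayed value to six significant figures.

S_2 ≈ 6187.00

The integral term ∫_4^26 x^2 dx = 5837.33.
½[f(4) + f(26)] = ½[16.0000 + 676.000] = 346.000.
So far: 6183.33.
Order-1 term: 1/12 · (52.0000 − 8.00000) = 3.66667.
Running total after k=1: 6187.00.
Order-2 term: −1/720 · (0.00000 − 0.00000) = 0.00000.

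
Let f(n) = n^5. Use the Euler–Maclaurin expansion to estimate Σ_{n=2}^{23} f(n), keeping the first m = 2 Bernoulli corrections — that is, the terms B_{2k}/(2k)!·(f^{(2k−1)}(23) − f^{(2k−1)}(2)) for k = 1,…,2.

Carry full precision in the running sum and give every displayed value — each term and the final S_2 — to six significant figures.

The integral term ∫_2^23 x^5 dx = 2.46726e+07.
Endpoint term: (f(2) + f(23))/2 = (32.0000 + 6.43634e+06)/2 = 3.21819e+06.
Running total after boundary: 2.78908e+07.
k=1: B_{2}/(2)! × [f^{(1)}(23) − f^{(1)}(2)] = 1/12 × (1.39920e+06 − 80.0000) = 116594.
Partial sum through k=1: 2.80074e+07.
k=2: B_{4}/(4)! × [f^{(3)}(23) − f^{(3)}(2)] = −1/720 × (31740.0 − 240.000) = -43.7500.

S_2 ≈ 2.80074e+07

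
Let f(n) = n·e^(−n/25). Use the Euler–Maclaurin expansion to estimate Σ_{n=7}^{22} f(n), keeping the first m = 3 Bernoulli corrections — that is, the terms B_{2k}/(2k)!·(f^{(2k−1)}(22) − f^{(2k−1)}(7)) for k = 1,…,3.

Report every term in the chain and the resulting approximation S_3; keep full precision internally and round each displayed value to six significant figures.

S_3 ≈ 124.424

∫_7^22 x·e^(−x/25) dx evaluates to 117.257.
Boundary: ½(f(7) + f(22)) = ½(5.29049 + 9.12522) = 7.20786.
Integral + boundary = 124.465.
k=1: B_{2}/(2)! × [f^{(1)}(22) − f^{(1)}(7)] = 1/12 × (0.0497739 − 0.544164) = -0.0411992.
Running total after k=1: 124.424.
k=2: B_{4}/(4)! × [f^{(3)}(22) − f^{(3)}(7)] = −1/720 × (0.00140694 − 0.00328917) = 2.61420e-06.
Running total after k=2: 124.424.
k=3: B_{6}/(6)! × [f^{(5)}(22) − f^{(5)}(7)] = 1/30240 × (4.37480e-06 − 9.13229e-06) = -1.57324e-10.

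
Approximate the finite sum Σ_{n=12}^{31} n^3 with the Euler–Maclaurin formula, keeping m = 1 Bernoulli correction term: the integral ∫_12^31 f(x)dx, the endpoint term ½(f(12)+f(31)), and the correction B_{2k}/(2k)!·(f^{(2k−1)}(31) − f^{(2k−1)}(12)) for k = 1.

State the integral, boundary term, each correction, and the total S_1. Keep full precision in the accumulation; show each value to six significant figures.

∫_12^31 x^3 dx evaluates to 225696.
Boundary: ½(f(12) + f(31)) = ½(1728.00 + 29791.0) = 15759.5.
Integral + boundary = 241456.
Correction k=1: B_{2}/2! · (f^{(1)}(31) − f^{(1)}(12)) = 1/12 · (2883.00 − 432.000) = 204.250.

S_1 ≈ 241660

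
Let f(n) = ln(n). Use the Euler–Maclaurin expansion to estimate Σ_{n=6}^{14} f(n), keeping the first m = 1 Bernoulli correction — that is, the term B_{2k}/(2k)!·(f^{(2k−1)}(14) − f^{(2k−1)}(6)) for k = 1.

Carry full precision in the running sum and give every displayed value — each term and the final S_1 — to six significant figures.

The integral term ∫_6^14 ln(x) dx = 18.1962.
Boundary: ½(f(6) + f(14)) = ½(1.79176 + 2.63906) = 2.21541.
So far: 20.4117.
Order-1 term: 1/12 · (0.0714286 − 0.166667) = -0.00793651.

S_1 ≈ 20.4037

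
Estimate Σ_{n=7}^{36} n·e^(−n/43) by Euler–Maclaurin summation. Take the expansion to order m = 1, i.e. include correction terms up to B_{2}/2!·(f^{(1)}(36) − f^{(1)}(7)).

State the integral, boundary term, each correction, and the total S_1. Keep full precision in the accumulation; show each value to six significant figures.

S_1 ≈ 367.098

∫_7^36 x·e^(−x/43) dx evaluates to 356.384.
½[f(7) + f(36)] = ½[5.94838 + 15.5850] = 10.7667.
Integral + boundary = 367.151.
k=1: B_{2}/(2)! × [f^{(1)}(36) − f^{(1)}(7)] = 1/12 × (0.0704749 − 0.711435) = -0.0534133.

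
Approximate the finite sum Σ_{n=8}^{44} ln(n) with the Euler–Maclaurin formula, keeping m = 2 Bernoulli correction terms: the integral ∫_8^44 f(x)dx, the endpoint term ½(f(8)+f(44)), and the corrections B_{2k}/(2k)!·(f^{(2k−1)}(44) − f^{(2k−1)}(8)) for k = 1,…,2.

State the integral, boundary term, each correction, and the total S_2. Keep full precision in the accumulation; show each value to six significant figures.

The integral term ∫_8^44 ln(x) dx = 113.869.
½[f(8) + f(44)] = ½[2.07944 + 3.78419] = 2.93182.
Integral + boundary = 116.801.
Correction k=1: B_{2}/2! · (f^{(1)}(44) − f^{(1)}(8)) = 1/12 · (0.0227273 − 0.125000) = -0.00852273.
Running total after k=1: 116.792.
Correction k=2: B_{4}/4! · (f^{(3)}(44) − f^{(3)}(8)) = −1/720 · (2.34786e-05 − 0.00390625) = 5.39274e-06.

S_2 ≈ 116.792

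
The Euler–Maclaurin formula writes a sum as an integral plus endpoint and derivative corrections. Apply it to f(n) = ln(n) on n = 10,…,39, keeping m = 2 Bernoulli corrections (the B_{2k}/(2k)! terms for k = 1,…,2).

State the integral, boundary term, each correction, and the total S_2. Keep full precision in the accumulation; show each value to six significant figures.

The integral term ∫_10^39 ln(x) dx = 90.8531.
Boundary: ½(f(10) + f(39)) = ½(2.30259 + 3.66356) = 2.98307.
Running total after boundary: 93.8361.
Order-1 term: 1/12 · (0.0256410 − 0.100000) = -0.00619658.
Running total after k=1: 93.8299.
Order-2 term: −1/720 · (3.37160e-05 − 0.00200000) = 2.73095e-06.

S_2 ≈ 93.8299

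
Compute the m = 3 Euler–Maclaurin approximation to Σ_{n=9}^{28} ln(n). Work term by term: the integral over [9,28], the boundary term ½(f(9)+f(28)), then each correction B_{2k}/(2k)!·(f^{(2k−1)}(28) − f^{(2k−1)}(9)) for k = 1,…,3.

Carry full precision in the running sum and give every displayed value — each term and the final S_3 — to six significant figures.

The integral term ∫_9^28 ln(x) dx = 54.5267.
Endpoint term: (f(9) + f(28))/2 = (2.19722 + 3.33220)/2 = 2.76471.
Integral + boundary = 57.2914.
Order-1 term: 1/12 · (0.0357143 − 0.111111) = -0.00628307.
After k=1: 57.2851.
Order-2 term: −1/720 · (9.11079e-05 − 0.00274348) = 3.68386e-06.
After k=2: 57.2851.
Order-3 term: 1/30240 · (1.39451e-06 − 0.000406442) = -1.33944e-08.

S_3 ≈ 57.2851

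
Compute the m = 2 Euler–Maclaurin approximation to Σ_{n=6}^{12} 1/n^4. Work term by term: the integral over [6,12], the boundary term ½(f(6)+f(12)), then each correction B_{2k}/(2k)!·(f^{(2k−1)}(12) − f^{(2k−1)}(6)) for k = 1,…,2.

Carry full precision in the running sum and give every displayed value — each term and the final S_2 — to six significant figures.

S_2 ≈ 0.00180116

∫_6^12 1/x^4 dx evaluates to 0.00135031.
Endpoint term: (f(6) + f(12))/2 = (0.000771605 + 4.82253e-05)/2 = 0.000409915.
Running total after boundary: 0.00176022.
k=1: B_{2}/(2)! × [f^{(1)}(12) − f^{(1)}(6)] = 1/12 × (-1.60751e-05 − (-0.000514403)) = 4.15273e-05.
After k=1: 0.00180175.
k=2: B_{4}/(4)! × [f^{(3)}(12) − f^{(3)}(6)] = −1/720 × (-3.34898e-06 − (-0.000428669)) = -5.90723e-07.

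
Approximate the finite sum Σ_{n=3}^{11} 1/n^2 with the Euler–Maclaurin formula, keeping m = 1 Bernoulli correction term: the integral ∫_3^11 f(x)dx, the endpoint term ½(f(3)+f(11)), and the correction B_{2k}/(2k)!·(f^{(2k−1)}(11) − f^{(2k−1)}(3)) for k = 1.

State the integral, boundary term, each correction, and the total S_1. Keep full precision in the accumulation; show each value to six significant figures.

S_1 ≈ 0.308160

The integral term ∫_3^11 1/x^2 dx = 0.242424.
½[f(3) + f(11)] = ½[0.111111 + 0.00826446] = 0.0596878.
Integral + boundary = 0.302112.
k=1: B_{2}/(2)! × [f^{(1)}(11) − f^{(1)}(3)] = 1/12 × (-0.00150263 − (-0.0740741)) = 0.00604762.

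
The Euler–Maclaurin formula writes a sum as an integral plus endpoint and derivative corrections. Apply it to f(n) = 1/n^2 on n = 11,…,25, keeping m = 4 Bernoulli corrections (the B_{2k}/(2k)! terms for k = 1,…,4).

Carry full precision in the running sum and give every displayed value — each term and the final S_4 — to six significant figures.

∫_11^25 1/x^2 dx evaluates to 0.0509091.
Endpoint term: (f(11) + f(25))/2 = (0.00826446 + 0.00160000)/2 = 0.00493223.
So far: 0.0558413.
k=1: B_{2}/(2)! × [f^{(1)}(25) − f^{(1)}(11)] = 1/12 × (-0.000128000 − (-0.00150263)) = 0.000114552.
Running total after k=1: 0.0559559.
k=2: B_{4}/(4)! × [f^{(3)}(25) − f^{(3)}(11)] = −1/720 × (-2.45760e-06 − (-0.000149021)) = -2.03560e-07.
Running total after k=2: 0.0559557.
k=3: B_{6}/(6)! × [f^{(5)}(25) − f^{(5)}(11)] = 1/30240 × (-1.17965e-07 − (-3.69474e-05)) = 1.21790e-09.
Running total after k=3: 0.0559557.
k=4: B_{8}/(8)! × [f^{(7)}(25) − f^{(7)}(11)] = −1/1209600 × (-1.05696e-08 − (-1.70996e-05)) = -1.41278e-11.

S_4 ≈ 0.0559557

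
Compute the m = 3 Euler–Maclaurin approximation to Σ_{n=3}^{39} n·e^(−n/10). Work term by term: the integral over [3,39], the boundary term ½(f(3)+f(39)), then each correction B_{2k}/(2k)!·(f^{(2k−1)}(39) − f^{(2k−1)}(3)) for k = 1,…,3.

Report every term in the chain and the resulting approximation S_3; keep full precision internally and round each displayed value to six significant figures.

S_3 ≈ 87.8457

∫_3^39 x·e^(−x/10) dx evaluates to 86.3878.
Endpoint term: (f(3) + f(39))/2 = (2.22245 + 0.789435)/2 = 1.50594.
Running total after boundary: 87.8938.
Order-1 term: 1/12 · (-0.0587015 − 0.518573) = -0.0481062.
Running total after k=1: 87.8457.
Order-2 term: −1/720 · (-0.000182177 − 0.0200021) = 2.80337e-05.
Running total after k=2: 87.8457.
Order-3 term: 1/30240 · (2.22661e-06 − 0.000348185) = -1.14404e-08.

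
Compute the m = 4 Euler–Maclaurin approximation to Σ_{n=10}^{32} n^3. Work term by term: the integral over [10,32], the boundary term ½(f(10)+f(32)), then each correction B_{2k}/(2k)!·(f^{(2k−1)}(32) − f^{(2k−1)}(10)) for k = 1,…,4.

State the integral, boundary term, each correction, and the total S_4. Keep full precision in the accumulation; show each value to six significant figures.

S_4 ≈ 276759

Integral: ∫_10^32 x^3 dx = 259644.
Boundary: ½(f(10) + f(32)) = ½(1000.00 + 32768.0) = 16884.0.
Integral + boundary = 276528.
Order-1 term: 1/12 · (3072.00 − 300.000) = 231.000.
Running total after k=1: 276759.
Order-2 term: −1/720 · (6.00000 − 6.00000) = 0.00000.
Running total after k=2: 276759.
Order-3 term: 1/30240 · (0.00000 − 0.00000) = 0.00000.
Running total after k=3: 276759.
Order-4 term: −1/1209600 · (0.00000 − 0.00000) = 0.00000.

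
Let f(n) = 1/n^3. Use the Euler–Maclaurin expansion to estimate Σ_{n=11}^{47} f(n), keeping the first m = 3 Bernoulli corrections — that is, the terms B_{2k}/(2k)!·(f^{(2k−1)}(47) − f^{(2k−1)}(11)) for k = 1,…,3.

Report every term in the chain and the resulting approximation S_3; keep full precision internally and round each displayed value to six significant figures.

S_3 ≈ 0.00430334

Integral: ∫_11^47 1/x^3 dx = 0.00390588.
½[f(11) + f(47)] = ½[0.000751315 + 9.63178e-06] = 0.000380473.
So far: 0.00428636.
Order-1 term: 1/12 · (-6.14794e-07 − (-0.000204904)) = 1.70241e-05.
Partial sum through k=1: 0.00430338.
Order-2 term: −1/720 · (-5.56627e-09 − (-3.38684e-05)) = -4.70318e-08.
Partial sum through k=2: 0.00430334.
Order-3 term: 1/30240 · (-1.05832e-10 − (-1.17560e-05)) = 3.88753e-10.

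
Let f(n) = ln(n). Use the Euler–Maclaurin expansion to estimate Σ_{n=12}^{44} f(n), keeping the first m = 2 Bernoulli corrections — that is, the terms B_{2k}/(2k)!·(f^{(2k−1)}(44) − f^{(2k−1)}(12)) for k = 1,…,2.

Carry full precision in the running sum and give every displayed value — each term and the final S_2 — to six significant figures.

S_2 ≈ 107.815

The integral term ∫_12^44 ln(x) dx = 104.685.
½[f(12) + f(44)] = ½[2.48491 + 3.78419] = 3.13455.
Running total after boundary: 107.820.
Correction k=1: B_{2}/2! · (f^{(1)}(44) − f^{(1)}(12)) = 1/12 · (0.0227273 − 0.0833333) = -0.00505051.
Partial sum through k=1: 107.815.
Correction k=2: B_{4}/4! · (f^{(3)}(44) − f^{(3)}(12)) = −1/720 · (2.34786e-05 − 0.00115741) = 1.57490e-06.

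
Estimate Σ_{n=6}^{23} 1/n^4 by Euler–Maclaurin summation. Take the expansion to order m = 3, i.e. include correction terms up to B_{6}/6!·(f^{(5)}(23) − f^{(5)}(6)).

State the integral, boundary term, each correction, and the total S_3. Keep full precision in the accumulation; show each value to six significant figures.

S_3 ≈ 0.00194564

∫_6^23 1/x^4 dx evaluates to 0.00151581.
Endpoint term: (f(6) + f(23))/2 = (0.000771605 + 3.57346e-06)/2 = 0.000387589.
So far: 0.00190340.
k=1: B_{2}/(2)! × [f^{(1)}(23) − f^{(1)}(6)] = 1/12 × (-6.21471e-07 − (-0.000514403)) = 4.28152e-05.
Partial sum through k=1: 0.00194622.
k=2: B_{4}/(4)! × [f^{(3)}(23) − f^{(3)}(6)] = −1/720 × (-3.52441e-08 − (-0.000428669)) = -5.95325e-07.
Partial sum through k=2: 0.00194562.
k=3: B_{6}/(6)! × [f^{(5)}(23) − f^{(5)}(6)] = 1/30240 × (-3.73094e-09 − (-0.000666819)) = 2.20508e-08.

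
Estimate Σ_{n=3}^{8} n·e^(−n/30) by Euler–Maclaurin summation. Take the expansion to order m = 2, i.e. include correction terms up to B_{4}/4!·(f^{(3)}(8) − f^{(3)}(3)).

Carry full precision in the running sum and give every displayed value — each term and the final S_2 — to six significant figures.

S_2 ≈ 27.0307

Integral: ∫_3^8 x·e^(−x/30) dx = 22.6307.
Boundary: ½(f(3) + f(8)) = ½(2.71451 + 6.12743) = 4.42097.
Integral + boundary = 27.0517.
k=1: B_{2}/(2)! × [f^{(1)}(8) − f^{(1)}(3)] = 1/12 × (0.561681 − 0.814354) = -0.0210561.
After k=1: 27.0307.
k=2: B_{4}/(4)! × [f^{(3)}(8) − f^{(3)}(3)] = −1/720 × (0.00232615 − 0.00291559) = 8.18659e-07.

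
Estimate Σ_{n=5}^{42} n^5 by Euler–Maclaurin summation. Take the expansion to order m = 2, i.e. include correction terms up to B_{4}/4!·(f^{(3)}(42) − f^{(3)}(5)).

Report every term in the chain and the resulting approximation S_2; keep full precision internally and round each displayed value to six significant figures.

S_2 ≈ 9.81479e+08

The integral term ∫_5^42 x^5 dx = 9.14836e+08.
Boundary: ½(f(5) + f(42)) = ½(3125.00 + 1.30691e+08) = 6.53472e+07.
Running total after boundary: 9.80183e+08.
Correction k=1: B_{2}/2! · (f^{(1)}(42) − f^{(1)}(5)) = 1/12 · (1.55585e+07 − 3125.00) = 1.29628e+06.
After k=1: 9.81479e+08.
Correction k=2: B_{4}/4! · (f^{(3)}(42) − f^{(3)}(5)) = −1/720 · (105840 − 1500.00) = -144.917.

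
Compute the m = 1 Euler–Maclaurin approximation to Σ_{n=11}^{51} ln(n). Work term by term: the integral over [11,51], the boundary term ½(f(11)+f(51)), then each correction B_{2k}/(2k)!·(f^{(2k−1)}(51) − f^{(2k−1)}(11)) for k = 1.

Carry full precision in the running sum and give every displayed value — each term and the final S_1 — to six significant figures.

S_1 ≈ 137.305

∫_11^51 ln(x) dx evaluates to 134.146.
½[f(11) + f(51)] = ½[2.39790 + 3.93183] = 3.16486.
So far: 137.311.
k=1: B_{2}/(2)! × [f^{(1)}(51) − f^{(1)}(11)] = 1/12 × (0.0196078 − 0.0909091) = -0.00594177.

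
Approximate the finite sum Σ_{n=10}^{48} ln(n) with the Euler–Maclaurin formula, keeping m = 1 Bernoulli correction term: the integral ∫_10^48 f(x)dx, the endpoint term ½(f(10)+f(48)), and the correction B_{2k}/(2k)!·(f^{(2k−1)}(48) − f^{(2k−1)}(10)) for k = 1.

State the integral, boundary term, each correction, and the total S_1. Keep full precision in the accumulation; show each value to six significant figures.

∫_10^48 ln(x) dx evaluates to 124.792.
½[f(10) + f(48)] = ½[2.30259 + 3.87120] = 3.08689.
So far: 127.879.
Correction k=1: B_{2}/2! · (f^{(1)}(48) − f^{(1)}(10)) = 1/12 · (0.0208333 − 0.100000) = -0.00659722.

S_1 ≈ 127.872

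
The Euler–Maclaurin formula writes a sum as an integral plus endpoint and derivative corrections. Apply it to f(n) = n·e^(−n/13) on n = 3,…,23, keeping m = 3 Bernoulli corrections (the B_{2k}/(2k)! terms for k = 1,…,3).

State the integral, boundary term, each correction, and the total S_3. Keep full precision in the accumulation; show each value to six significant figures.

Integral: ∫_3^23 x·e^(−x/13) dx = 85.3587.
½[f(3) + f(23)] = ½[2.38177 + 3.92067] = 3.15122.
Running total after boundary: 88.5100.
Order-1 term: 1/12 · (-0.131126 − 0.610710) = -0.0618197.
After k=1: 88.4481.
Order-2 term: −1/720 · (0.00124143 − 0.0130092) = 1.63441e-05.
After k=2: 88.4481.
Order-3 term: 1/30240 · (1.92826e-05 − 0.000132572) = -3.74636e-09.

S_3 ≈ 88.4481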